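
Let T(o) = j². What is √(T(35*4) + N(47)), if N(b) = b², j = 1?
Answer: √2210 ≈ 47.011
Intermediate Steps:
T(o) = 1 (T(o) = 1² = 1)
√(T(35*4) + N(47)) = √(1 + 47²) = √(1 + 2209) = √2210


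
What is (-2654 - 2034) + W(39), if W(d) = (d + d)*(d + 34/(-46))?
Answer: -39184/23 ≈ -1703.7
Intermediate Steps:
W(d) = 2*d*(-17/23 + d) (W(d) = (2*d)*(d + 34*(-1/46)) = (2*d)*(d - 17/23) = (2*d)*(-17/23 + d) = 2*d*(-17/23 + d))
(-2654 - 2034) + W(39) = (-2654 - 2034) + (2/23)*39*(-17 + 23*39) = -4688 + (2/23)*39*(-17 + 897) = -4688 + (2/23)*39*880 = -4688 + 68640/23 = -39184/23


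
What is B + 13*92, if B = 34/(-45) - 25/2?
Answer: 106447/90 ≈ 1182.7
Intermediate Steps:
B = -1193/90 (B = 34*(-1/45) - 25*½ = -34/45 - 25/2 = -1193/90 ≈ -13.256)
B + 13*92 = -1193/90 + 13*92 = -1193/90 + 1196 = 106447/90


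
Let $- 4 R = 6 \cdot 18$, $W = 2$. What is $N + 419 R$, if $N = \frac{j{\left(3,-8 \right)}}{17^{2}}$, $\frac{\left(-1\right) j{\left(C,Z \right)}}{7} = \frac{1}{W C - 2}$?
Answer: $- \frac{13077835}{1156} \approx -11313.0$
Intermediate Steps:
$R = -27$ ($R = - \frac{6 \cdot 18}{4} = \left(- \frac{1}{4}\right) 108 = -27$)
$j{\left(C,Z \right)} = - \frac{7}{-2 + 2 C}$ ($j{\left(C,Z \right)} = - \frac{7}{2 C - 2} = - \frac{7}{-2 + 2 C}$)
$N = - \frac{7}{1156}$ ($N = \frac{\left(-7\right) \frac{1}{-2 + 2 \cdot 3}}{17^{2}} = \frac{\left(-7\right) \frac{1}{-2 + 6}}{289} = - \frac{7}{4} \cdot \frac{1}{289} = \left(-7\right) \frac{1}{4} \cdot \frac{1}{289} = \left(- \frac{7}{4}\right) \frac{1}{289} = - \frac{7}{1156} \approx -0.0060554$)
$N + 419 R = - \frac{7}{1156} + 419 \left(-27\right) = - \frac{7}{1156} - 11313 = - \frac{13077835}{1156}$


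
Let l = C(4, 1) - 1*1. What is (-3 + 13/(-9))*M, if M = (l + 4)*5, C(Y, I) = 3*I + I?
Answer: -1400/9 ≈ -155.56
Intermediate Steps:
C(Y, I) = 4*I
l = 3 (l = 4*1 - 1*1 = 4 - 1 = 3)
M = 35 (M = (3 + 4)*5 = 7*5 = 35)
(-3 + 13/(-9))*M = (-3 + 13/(-9))*35 = (-3 + 13*(-1/9))*35 = (-3 - 13/9)*35 = -40/9*35 = -1400/9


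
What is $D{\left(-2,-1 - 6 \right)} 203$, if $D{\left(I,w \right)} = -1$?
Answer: $-203$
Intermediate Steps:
$D{\left(-2,-1 - 6 \right)} 203 = \left(-1\right) 203 = -203$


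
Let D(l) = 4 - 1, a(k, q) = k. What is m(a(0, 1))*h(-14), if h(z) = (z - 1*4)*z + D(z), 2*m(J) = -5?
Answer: -1275/2 ≈ -637.50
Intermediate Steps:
D(l) = 3
m(J) = -5/2 (m(J) = (½)*(-5) = -5/2)
h(z) = 3 + z*(-4 + z) (h(z) = (z - 1*4)*z + 3 = (z - 4)*z + 3 = (-4 + z)*z + 3 = z*(-4 + z) + 3 = 3 + z*(-4 + z))
m(a(0, 1))*h(-14) = -5*(3 + (-14)² - 4*(-14))/2 = -5*(3 + 196 + 56)/2 = -5/2*255 = -1275/2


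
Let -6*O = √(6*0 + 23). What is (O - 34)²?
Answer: (204 + √23)²/36 ≈ 1211.0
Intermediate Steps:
O = -√23/6 (O = -√(6*0 + 23)/6 = -√(0 + 23)/6 = -√23/6 ≈ -0.79930)
(O - 34)² = (-√23/6 - 34)² = (-34 - √23/6)²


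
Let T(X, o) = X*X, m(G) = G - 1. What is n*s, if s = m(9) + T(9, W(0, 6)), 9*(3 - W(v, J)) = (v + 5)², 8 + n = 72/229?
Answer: -156640/229 ≈ -684.02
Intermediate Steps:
m(G) = -1 + G
n = -1760/229 (n = -8 + 72/229 = -1760/229 ≈ -7.6856)
W(v, J) = 3 - (5 + v)²/9 (W(v, J) = 3 - (v + 5)²/9 = 3 - (5 + v)²/9)
T(X, o) = X²
s = 89 (s = (-1 + 9) + 9² = 8 + 81 = 89)
n*s = -1760/229*89 = -156640/229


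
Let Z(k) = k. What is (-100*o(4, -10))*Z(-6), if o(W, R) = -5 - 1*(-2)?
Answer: -1800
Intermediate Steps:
o(W, R) = -3 (o(W, R) = -5 + 2 = -3)
(-100*o(4, -10))*Z(-6) = -100*(-3)*(-6) = 300*(-6) = -1800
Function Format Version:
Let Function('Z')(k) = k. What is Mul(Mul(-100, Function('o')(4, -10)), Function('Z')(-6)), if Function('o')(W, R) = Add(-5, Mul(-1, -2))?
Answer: -1800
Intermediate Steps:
Function('o')(W, R) = -3 (Function('o')(W, R) = Add(-5, 2) = -3)
Mul(Mul(-100, Function('o')(4, -10)), Function('Z')(-6)) = Mul(Mul(-100, -3), -6) = Mul(300, -6) = -1800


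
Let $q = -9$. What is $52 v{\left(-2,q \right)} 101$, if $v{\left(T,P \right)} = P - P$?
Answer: $0$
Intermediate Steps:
$v{\left(T,P \right)} = 0$
$52 v{\left(-2,q \right)} 101 = 52 \cdot 0 \cdot 101 = 0 \cdot 101 = 0$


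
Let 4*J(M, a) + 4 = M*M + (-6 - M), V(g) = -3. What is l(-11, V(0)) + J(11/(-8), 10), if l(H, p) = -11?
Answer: -3247/256 ≈ -12.684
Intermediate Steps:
J(M, a) = -5/2 - M/4 + M²/4 (J(M, a) = -1 + (M*M + (-6 - M))/4 = -1 + (M² + (-6 - M))/4 = -1 + (-6 + M² - M)/4 = -1 + (-3/2 - M/4 + M²/4) = -5/2 - M/4 + M²/4)
l(-11, V(0)) + J(11/(-8), 10) = -11 + (-5/2 - 11/(4*(-8)) + (11/(-8))²/4) = -11 + (-5/2 - 11*(-1)/(4*8) + (11*(-⅛))²/4) = -11 + (-5/2 - ¼*(-11/8) + (-11/8)²/4) = -11 + (-5/2 + 11/32 + (¼)*(121/64)) = -11 + (-5/2 + 11/32 + 121/256) = -11 - 431/256 = -3247/256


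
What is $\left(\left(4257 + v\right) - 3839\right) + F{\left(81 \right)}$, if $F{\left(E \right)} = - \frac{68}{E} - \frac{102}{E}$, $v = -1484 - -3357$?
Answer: $\frac{185401}{81} \approx 2288.9$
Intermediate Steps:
$v = 1873$ ($v = -1484 + 3357 = 1873$)
$F{\left(E \right)} = - \frac{170}{E}$
$\left(\left(4257 + v\right) - 3839\right) + F{\left(81 \right)} = \left(\left(4257 + 1873\right) - 3839\right) - \frac{170}{81} = \left(6130 - 3839\right) - \frac{170}{81} = 2291 - \frac{170}{81} = \frac{185401}{81}$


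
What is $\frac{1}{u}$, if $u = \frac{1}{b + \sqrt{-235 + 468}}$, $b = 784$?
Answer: $784 + \sqrt{233} \approx 799.26$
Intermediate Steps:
$u = \frac{1}{784 + \sqrt{233}}$ ($u = \frac{1}{784 + \sqrt{-235 + 468}} = \frac{1}{784 + \sqrt{233}} \approx 0.0012511$)
$\frac{1}{u} = \frac{1}{\frac{784}{614423} - \frac{\sqrt{233}}{614423}}$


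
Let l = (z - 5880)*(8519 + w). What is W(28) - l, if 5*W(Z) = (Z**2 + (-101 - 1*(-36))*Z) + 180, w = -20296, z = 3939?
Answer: -114296641/5 ≈ -2.2859e+7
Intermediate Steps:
l = 22859157 (l = (3939 - 5880)*(8519 - 20296) = -1941*(-11777) = 22859157)
W(Z) = 36 - 13*Z + Z**2/5 (W(Z) = ((Z**2 + (-101 - 1*(-36))*Z) + 180)/5 = ((Z**2 + (-101 + 36)*Z) + 180)/5 = ((Z**2 - 65*Z) + 180)/5 = (180 + Z**2 - 65*Z)/5 = 36 - 13*Z + Z**2/5)
W(28) - l = (36 - 13*28 + (1/5)*28**2) - 1*22859157 = (36 - 364 + (1/5)*784) - 22859157 = (36 - 364 + 784/5) - 22859157 = -856/5 - 22859157 = -114296641/5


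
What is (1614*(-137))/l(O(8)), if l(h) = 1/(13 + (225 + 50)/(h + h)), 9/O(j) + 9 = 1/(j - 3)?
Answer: 80560658/3 ≈ 2.6854e+7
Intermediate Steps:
O(j) = 9/(-9 + 1/(-3 + j)) (O(j) = 9/(-9 + 1/(j - 3)) = 9/(-9 + 1/(-3 + j)))
l(h) = 1/(13 + 275/(2*h)) (l(h) = 1/(13 + 275/((2*h))) = 1/(13 + 275*(1/(2*h))) = 1/(13 + 275/(2*h)))
(1614*(-137))/l(O(8)) = (1614*(-137))/((2*(9*(3 - 1*8)/(-28 + 9*8))/(275 + 26*(9*(3 - 1*8)/(-28 + 9*8))))) = -221118*(-28 + 72)*(275 + 26*(9*(3 - 8)/(-28 + 72)))/(18*(3 - 8)) = -221118/(2*(9*(-5)/44)/(275 + 26*(9*(-5)/44))) = -221118/(2*(9*(1/44)*(-5))/(275 + 26*(9*(1/44)*(-5)))) = -221118/(2*(-45/44)/(275 + 26*(-45/44))) = -221118/(2*(-45/44)/(275 - 585/22)) = -221118/(2*(-45/44)/(5465/22)) = -221118/(2*(-45/44)*(22/5465)) = -221118/(-9/1093) = -221118*(-1093/9) = 80560658/3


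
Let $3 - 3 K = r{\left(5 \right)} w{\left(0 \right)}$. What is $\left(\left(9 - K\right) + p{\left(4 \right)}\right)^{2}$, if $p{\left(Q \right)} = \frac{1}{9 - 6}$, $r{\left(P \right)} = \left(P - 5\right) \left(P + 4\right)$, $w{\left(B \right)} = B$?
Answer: $\frac{625}{9} \approx 69.444$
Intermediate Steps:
$r{\left(P \right)} = \left(-5 + P\right) \left(4 + P\right)$
$p{\left(Q \right)} = \frac{1}{3}$
$K = 1$ ($K = 1 - \frac{\left(-20 + 5^{2} - 5\right) 0}{3} = 1 - \frac{\left(-20 + 25 - 5\right) 0}{3} = 1 - \frac{0 \cdot 0}{3} = 1 - 0 = 1 + 0 = 1$)
$\left(\left(9 - K\right) + p{\left(4 \right)}\right)^{2} = \left(\left(9 - 1\right) + \frac{1}{3}\right)^{2} = \left(8 + \frac{1}{3}\right)^{2} = \left(\frac{25}{3}\right)^{2} = \frac{625}{9}$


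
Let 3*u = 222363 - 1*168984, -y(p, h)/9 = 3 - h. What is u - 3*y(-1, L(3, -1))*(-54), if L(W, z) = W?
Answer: 17793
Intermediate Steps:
y(p, h) = -27 + 9*h (y(p, h) = -9*(3 - h) = -27 + 9*h)
u = 17793 (u = (222363 - 1*168984)/3 = (222363 - 168984)/3 = (⅓)*53379 = 17793)
u - 3*y(-1, L(3, -1))*(-54) = 17793 - 3*(-27 + 9*3)*(-54) = 17793 - 3*(-27 + 27)*(-54) = 17793 - 3*0*(-54) = 17793 - 0*(-54) = 17793 - 1*0 = 17793 + 0 = 17793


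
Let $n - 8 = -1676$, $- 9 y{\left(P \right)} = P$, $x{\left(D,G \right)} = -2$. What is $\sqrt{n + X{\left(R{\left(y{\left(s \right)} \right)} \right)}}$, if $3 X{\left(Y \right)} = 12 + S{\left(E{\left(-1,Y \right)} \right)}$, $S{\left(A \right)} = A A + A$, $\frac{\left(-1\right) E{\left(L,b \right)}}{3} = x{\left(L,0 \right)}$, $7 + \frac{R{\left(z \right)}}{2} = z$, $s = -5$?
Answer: $5 i \sqrt{66} \approx 40.62 i$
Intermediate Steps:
$y{\left(P \right)} = - \frac{P}{9}$
$R{\left(z \right)} = -14 + 2 z$
$E{\left(L,b \right)} = 6$ ($E{\left(L,b \right)} = \left(-3\right) \left(-2\right) = 6$)
$n = -1668$ ($n = 8 - 1676 = -1668$)
$S{\left(A \right)} = A + A^{2}$ ($S{\left(A \right)} = A^{2} + A = A + A^{2}$)
$X{\left(Y \right)} = 18$ ($X{\left(Y \right)} = \frac{12 + 6 \left(1 + 6\right)}{3} = \frac{12 + 6 \cdot 7}{3} = \frac{12 + 42}{3} = \frac{1}{3} \cdot 54 = 18$)
$\sqrt{n + X{\left(R{\left(y{\left(s \right)} \right)} \right)}} = \sqrt{-1668 + 18} = \sqrt{-1650} = 5 i \sqrt{66}$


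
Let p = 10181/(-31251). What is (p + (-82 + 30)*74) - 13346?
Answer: -537339875/31251 ≈ -17194.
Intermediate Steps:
p = -10181/31251 (p = 10181*(-1/31251) = -10181/31251 ≈ -0.32578)
(p + (-82 + 30)*74) - 13346 = (-10181/31251 + (-82 + 30)*74) - 13346 = (-10181/31251 - 52*74) - 13346 = (-10181/31251 - 3848) - 13346 = -120264029/31251 - 13346 = -537339875/31251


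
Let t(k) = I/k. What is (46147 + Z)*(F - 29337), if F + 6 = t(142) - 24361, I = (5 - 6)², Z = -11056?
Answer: -267602807997/142 ≈ -1.8845e+9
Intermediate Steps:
I = 1 (I = (-1)² = 1)
t(k) = 1/k
F = -3460113/142 (F = -6 + (1/142 - 24361) = -6 - 3459261/142 = -3460113/142 ≈ -24367.)
(46147 + Z)*(F - 29337) = (46147 - 11056)*(-3460113/142 - 29337) = 35091*(-7625967/142) = -267602807997/142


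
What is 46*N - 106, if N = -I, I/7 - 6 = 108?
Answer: -36814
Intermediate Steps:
I = 798 (I = 42 + 7*108 = 42 + 756 = 798)
N = -798 (N = -1*798 = -798)
46*N - 106 = 46*(-798) - 106 = -36708 - 106 = -36814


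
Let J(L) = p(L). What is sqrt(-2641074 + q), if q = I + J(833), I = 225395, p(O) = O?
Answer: I*sqrt(2414846) ≈ 1554.0*I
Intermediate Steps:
J(L) = L
q = 226228 (q = 225395 + 833 = 226228)
sqrt(-2641074 + q) = sqrt(-2641074 + 226228) = sqrt(-2414846) = I*sqrt(2414846)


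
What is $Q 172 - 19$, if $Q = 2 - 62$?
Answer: $-10339$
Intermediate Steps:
$Q = -60$ ($Q = 2 - 62 = -60$)
$Q 172 - 19 = \left(-60\right) 172 - 19 = -10320 - 19 = -10339$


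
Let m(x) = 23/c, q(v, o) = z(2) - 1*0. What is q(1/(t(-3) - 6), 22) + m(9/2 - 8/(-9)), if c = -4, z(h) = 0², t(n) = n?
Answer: -23/4 ≈ -5.7500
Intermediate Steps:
z(h) = 0
q(v, o) = 0 (q(v, o) = 0 - 1*0 = 0 + 0 = 0)
m(x) = -23/4 (m(x) = 23/(-4) = 23*(-¼) = -23/4)
q(1/(t(-3) - 6), 22) + m(9/2 - 8/(-9)) = 0 - 23/4 = -23/4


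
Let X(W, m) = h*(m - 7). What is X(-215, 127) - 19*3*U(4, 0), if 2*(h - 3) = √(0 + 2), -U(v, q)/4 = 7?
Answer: 1956 + 60*√2 ≈ 2040.9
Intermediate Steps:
U(v, q) = -28 (U(v, q) = -4*7 = -28)
h = 3 + √2/2 (h = 3 + √(0 + 2)/2 = 3 + √2/2 ≈ 3.7071)
X(W, m) = (-7 + m)*(3 + √2/2) (X(W, m) = (3 + √2/2)*(m - 7) = (3 + √2/2)*(-7 + m) = (-7 + m)*(3 + √2/2))
X(-215, 127) - 19*3*U(4, 0) = (-7 + 127)*(6 + √2)/2 - 19*3*(-28) = (½)*120*(6 + √2) - 57*(-28) = (360 + 60*√2) - 1*(-1596) = (360 + 60*√2) + 1596 = 1956 + 60*√2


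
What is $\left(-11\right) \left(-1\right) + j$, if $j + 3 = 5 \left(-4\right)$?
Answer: $-12$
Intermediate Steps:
$j = -23$ ($j = -3 + 5 \left(-4\right) = -3 - 20 = -23$)
$\left(-11\right) \left(-1\right) + j = \left(-11\right) \left(-1\right) - 23 = 11 - 23 = -12$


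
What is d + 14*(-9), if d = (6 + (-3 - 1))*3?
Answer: -120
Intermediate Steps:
d = 6 (d = (6 - 4)*3 = 2*3 = 6)
d + 14*(-9) = 6 + 14*(-9) = 6 - 126 = -120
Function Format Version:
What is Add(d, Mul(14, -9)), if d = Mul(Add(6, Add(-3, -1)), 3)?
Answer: -120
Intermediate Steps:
d = 6 (d = Mul(Add(6, -4), 3) = Mul(2, 3) = 6)
Add(d, Mul(14, -9)) = Add(6, Mul(14, -9)) = Add(6, -126) = -120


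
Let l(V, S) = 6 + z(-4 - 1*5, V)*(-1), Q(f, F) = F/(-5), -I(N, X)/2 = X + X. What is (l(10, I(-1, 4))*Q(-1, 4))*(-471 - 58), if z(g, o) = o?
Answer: -8464/5 ≈ -1692.8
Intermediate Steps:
I(N, X) = -4*X (I(N, X) = -2*(X + X) = -4*X)
Q(f, F) = -F/5 (Q(f, F) = F*(-1/5) = -F/5)
l(V, S) = 6 - V (l(V, S) = 6 + V*(-1) = 6 - V)
(l(10, I(-1, 4))*Q(-1, 4))*(-471 - 58) = ((6 - 1*10)*(-1/5*4))*(-471 - 58) = ((6 - 10)*(-4/5))*(-529) = -4*(-4/5)*(-529) = (16/5)*(-529) = -8464/5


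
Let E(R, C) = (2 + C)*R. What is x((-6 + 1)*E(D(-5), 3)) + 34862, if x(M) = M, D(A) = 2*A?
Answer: 35112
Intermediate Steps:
E(R, C) = R*(2 + C)
x((-6 + 1)*E(D(-5), 3)) + 34862 = (-6 + 1)*((2*(-5))*(2 + 3)) + 34862 = -(-50)*5 + 34862 = -5*(-50) + 34862 = 250 + 34862 = 35112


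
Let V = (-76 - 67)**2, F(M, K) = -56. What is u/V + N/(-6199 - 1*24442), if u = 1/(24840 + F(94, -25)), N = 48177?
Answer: -1878191519707/1194546493712 ≈ -1.5723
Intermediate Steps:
V = 20449 (V = (-143)**2 = 20449)
u = 1/24784 (u = 1/(24840 - 56) = 1/24784 ≈ 4.0349e-5)
u/V + N/(-6199 - 1*24442) = (1/24784)/20449 + 48177/(-6199 - 1*24442) = (1/24784)*(1/20449) + 48177/(-6199 - 24442) = 1/506808016 + 48177/(-30641) = 1/506808016 + 48177*(-1/30641) = 1/506808016 - 48177/30641 = -1878191519707/1194546493712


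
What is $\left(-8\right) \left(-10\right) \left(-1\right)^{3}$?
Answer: $-80$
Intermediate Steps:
$\left(-8\right) \left(-10\right) \left(-1\right)^{3} = 80 \left(-1\right) = -80$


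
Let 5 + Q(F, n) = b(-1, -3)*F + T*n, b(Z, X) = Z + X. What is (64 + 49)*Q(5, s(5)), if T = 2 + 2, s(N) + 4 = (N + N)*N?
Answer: 17967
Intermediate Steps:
b(Z, X) = X + Z
s(N) = -4 + 2*N**2 (s(N) = -4 + (N + N)*N = -4 + (2*N)*N = -4 + 2*N**2)
T = 4
Q(F, n) = -5 - 4*F + 4*n (Q(F, n) = -5 + ((-3 - 1)*F + 4*n) = -5 + (-4*F + 4*n) = -5 - 4*F + 4*n)
(64 + 49)*Q(5, s(5)) = (64 + 49)*(-5 - 4*5 + 4*(-4 + 2*5**2)) = 113*(-5 - 20 + 4*(-4 + 2*25)) = 113*(-5 - 20 + 4*(-4 + 50)) = 113*(-5 - 20 + 4*46) = 113*(-5 - 20 + 184) = 113*159 = 17967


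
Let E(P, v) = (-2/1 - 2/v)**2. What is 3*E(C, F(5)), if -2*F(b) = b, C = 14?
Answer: 108/25 ≈ 4.3200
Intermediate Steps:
F(b) = -b/2
E(P, v) = (-2 - 2/v)**2 (E(P, v) = (-2*1 - 2/v)**2 = (-2 - 2/v)**2)
3*E(C, F(5)) = 3*(4*(1 - 1/2*5)**2/(-1/2*5)**2) = 3*(4*(1 - 5/2)**2/(-5/2)**2) = 3*(4*(4/25)*(-3/2)**2) = 3*(4*(4/25)*(9/4)) = 3*(36/25) = 108/25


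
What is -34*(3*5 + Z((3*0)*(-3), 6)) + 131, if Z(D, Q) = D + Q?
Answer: -583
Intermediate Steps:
-34*(3*5 + Z((3*0)*(-3), 6)) + 131 = -34*(3*5 + ((3*0)*(-3) + 6)) + 131 = -34*(15 + (0*(-3) + 6)) + 131 = -34*(15 + (0 + 6)) + 131 = -34*(15 + 6) + 131 = -34*21 + 131 = -714 + 131 = -583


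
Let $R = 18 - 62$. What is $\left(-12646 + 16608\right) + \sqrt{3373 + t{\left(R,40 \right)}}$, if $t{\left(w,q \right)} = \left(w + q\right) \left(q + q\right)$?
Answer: $3962 + \sqrt{3053} \approx 4017.3$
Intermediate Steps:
$R = -44$
$t{\left(w,q \right)} = 2 q \left(q + w\right)$ ($t{\left(w,q \right)} = \left(q + w\right) 2 q = 2 q \left(q + w\right)$)
$\left(-12646 + 16608\right) + \sqrt{3373 + t{\left(R,40 \right)}} = \left(-12646 + 16608\right) + \sqrt{3373 + 2 \cdot 40 \left(40 - 44\right)} = 3962 + \sqrt{3373 + 2 \cdot 40 \left(-4\right)} = 3962 + \sqrt{3373 - 320} = 3962 + \sqrt{3053}$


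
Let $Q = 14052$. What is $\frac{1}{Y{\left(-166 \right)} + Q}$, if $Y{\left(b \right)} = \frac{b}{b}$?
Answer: $\frac{1}{14053} \approx 7.1159 \cdot 10^{-5}$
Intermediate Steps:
$Y{\left(b \right)} = 1$
$\frac{1}{Y{\left(-166 \right)} + Q} = \frac{1}{1 + 14052} = \frac{1}{14053}$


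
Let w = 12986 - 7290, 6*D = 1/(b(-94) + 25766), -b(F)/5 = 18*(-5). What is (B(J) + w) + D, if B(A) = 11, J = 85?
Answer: 897688273/157296 ≈ 5707.0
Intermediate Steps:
b(F) = 450 (b(F) = -90*(-5) = -5*(-90) = 450)
D = 1/157296 (D = 1/(6*(450 + 25766)) = (⅙)/26216 = (⅙)*(1/26216) = 1/157296 ≈ 6.3574e-6)
w = 5696
(B(J) + w) + D = (11 + 5696) + 1/157296 = 5707 + 1/157296 = 897688273/157296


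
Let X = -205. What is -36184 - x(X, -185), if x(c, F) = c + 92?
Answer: -36071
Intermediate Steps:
x(c, F) = 92 + c
-36184 - x(X, -185) = -36184 - (92 - 205) = -36184 - 1*(-113) = -36184 + 113 = -36071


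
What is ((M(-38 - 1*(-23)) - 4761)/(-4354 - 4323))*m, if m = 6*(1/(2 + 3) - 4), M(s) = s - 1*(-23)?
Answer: -541842/43385 ≈ -12.489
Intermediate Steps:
M(s) = 23 + s (M(s) = s + 23 = 23 + s)
m = -114/5 (m = 6*(1/5 - 4) = 6*(⅕ - 4) = 6*(-19/5) = -114/5 ≈ -22.800)
((M(-38 - 1*(-23)) - 4761)/(-4354 - 4323))*m = (((23 + (-38 - 1*(-23))) - 4761)/(-4354 - 4323))*(-114/5) = (((23 + (-38 + 23)) - 4761)/(-8677))*(-114/5) = (((23 - 15) - 4761)*(-1/8677))*(-114/5) = ((8 - 4761)*(-1/8677))*(-114/5) = -4753*(-1/8677)*(-114/5) = (4753/8677)*(-114/5) = -541842/43385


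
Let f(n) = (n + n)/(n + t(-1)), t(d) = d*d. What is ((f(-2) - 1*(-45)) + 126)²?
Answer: 30625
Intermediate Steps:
t(d) = d²
f(n) = 2*n/(1 + n) (f(n) = (n + n)/(n + (-1)²) = (2*n)/(n + 1) = (2*n)/(1 + n) = 2*n/(1 + n))
((f(-2) - 1*(-45)) + 126)² = ((2*(-2)/(1 - 2) - 1*(-45)) + 126)² = ((2*(-2)/(-1) + 45) + 126)² = ((2*(-2)*(-1) + 45) + 126)² = ((4 + 45) + 126)² = (49 + 126)² = 175² = 30625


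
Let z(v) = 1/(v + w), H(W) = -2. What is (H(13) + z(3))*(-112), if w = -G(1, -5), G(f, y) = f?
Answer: 168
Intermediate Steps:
w = -1 (w = -1*1 = -1)
z(v) = 1/(-1 + v) (z(v) = 1/(v - 1) = 1/(-1 + v))
(H(13) + z(3))*(-112) = (-2 + 1/(-1 + 3))*(-112) = (-2 + 1/2)*(-112) = (-2 + ½)*(-112) = -3/2*(-112) = 168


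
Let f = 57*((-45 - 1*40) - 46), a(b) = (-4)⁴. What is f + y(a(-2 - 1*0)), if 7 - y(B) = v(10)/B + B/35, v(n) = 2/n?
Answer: -66907143/8960 ≈ -7467.3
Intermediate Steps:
a(b) = 256
y(B) = 7 - 1/(5*B) - B/35 (y(B) = 7 - ((2/10)/B + B/35) = 7 - ((2*(⅒))/B + B*(1/35)) = 7 - (1/(5*B) + B/35) = 7 + (-1/(5*B) - B/35) = 7 - 1/(5*B) - B/35)
f = -7467 (f = 57*((-45 - 40) - 46) = 57*(-85 - 46) = 57*(-131) = -7467)
f + y(a(-2 - 1*0)) = -7467 + (1/35)*(-7 + 256*(245 - 1*256))/256 = -7467 + (1/35)*(1/256)*(-7 + 256*(245 - 256)) = -7467 + (1/35)*(1/256)*(-7 + 256*(-11)) = -7467 + (1/35)*(1/256)*(-7 - 2816) = -7467 + (1/35)*(1/256)*(-2823) = -7467 - 2823/8960 = -66907143/8960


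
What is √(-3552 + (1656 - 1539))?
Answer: I*√3435 ≈ 58.609*I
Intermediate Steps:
√(-3552 + (1656 - 1539)) = √(-3552 + 117) = √(-3435) = I*√3435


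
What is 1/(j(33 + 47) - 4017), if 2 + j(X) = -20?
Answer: -1/4039 ≈ -0.00024759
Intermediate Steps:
j(X) = -22 (j(X) = -2 - 20 = -22)
1/(j(33 + 47) - 4017) = 1/(-22 - 4017) = 1/(-4039) = -1/4039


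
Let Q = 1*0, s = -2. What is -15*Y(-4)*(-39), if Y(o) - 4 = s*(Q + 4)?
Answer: -2340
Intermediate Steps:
Q = 0
Y(o) = -4 (Y(o) = 4 - 2*(0 + 4) = 4 - 2*4 = 4 - 8 = -4)
-15*Y(-4)*(-39) = -15*(-4)*(-39) = 60*(-39) = -2340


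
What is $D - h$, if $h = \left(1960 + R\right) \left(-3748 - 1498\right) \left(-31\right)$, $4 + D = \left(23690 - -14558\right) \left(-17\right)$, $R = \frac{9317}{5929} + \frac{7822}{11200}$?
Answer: $- \frac{895345673543}{2800} \approx -3.1977 \cdot 10^{8}$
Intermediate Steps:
$R = \frac{12711}{5600}$ ($R = 9317 \cdot \frac{1}{5929} + 7822 \cdot \frac{1}{11200} = \frac{11}{7} + \frac{3911}{5600} = \frac{12711}{5600} \approx 2.2698$)
$D = -650220$ ($D = -4 + \left(23690 - -14558\right) \left(-17\right) = -4 + \left(23690 + 14558\right) \left(-17\right) = -4 + 38248 \left(-17\right) = -4 - 650216 = -650220$)
$h = \frac{893525057543}{2800}$ ($h = \left(1960 + \frac{12711}{5600}\right) \left(-3748 - 1498\right) \left(-31\right) = \frac{10988711}{5600} \left(-5246\right) \left(-31\right) = \left(- \frac{28823388953}{2800}\right) \left(-31\right) = \frac{893525057543}{2800} \approx 3.1912 \cdot 10^{8}$)
$D - h = -650220 - \frac{893525057543}{2800} = - \frac{895345673543}{2800}$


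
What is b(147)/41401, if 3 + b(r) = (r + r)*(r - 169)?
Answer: -6471/41401 ≈ -0.15630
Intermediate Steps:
b(r) = -3 + 2*r*(-169 + r) (b(r) = -3 + (r + r)*(r - 169) = -3 + (2*r)*(-169 + r) = -3 + 2*r*(-169 + r))
b(147)/41401 = (-3 - 338*147 + 2*147²)/41401 = (-3 - 49686 + 2*21609)*(1/41401) = (-3 - 49686 + 43218)*(1/41401) = -6471*1/41401 = -6471/41401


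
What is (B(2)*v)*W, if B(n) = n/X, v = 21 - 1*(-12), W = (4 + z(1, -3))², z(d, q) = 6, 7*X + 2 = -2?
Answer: -11550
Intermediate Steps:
X = -4/7 (X = -2/7 + (⅐)*(-2) = -2/7 - 2/7 = -4/7 ≈ -0.57143)
W = 100 (W = (4 + 6)² = 10² = 100)
v = 33 (v = 21 + 12 = 33)
B(n) = -7*n/4 (B(n) = n/(-4/7) = n*(-7/4) = -7*n/4)
(B(2)*v)*W = (-7/4*2*33)*100 = -7/2*33*100 = -231/2*100 = -11550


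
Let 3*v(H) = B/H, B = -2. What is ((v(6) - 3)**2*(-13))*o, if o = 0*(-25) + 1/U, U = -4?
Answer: 2548/81 ≈ 31.457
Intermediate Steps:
v(H) = -2/(3*H) (v(H) = (-2/H)/3 = -2/(3*H))
o = -1/4 (o = 0*(-25) + 1/(-4) = 0 - 1/4 = -1/4 ≈ -0.25000)
((v(6) - 3)**2*(-13))*o = ((-2/3/6 - 3)**2*(-13))*(-1/4) = ((-2/3*1/6 - 3)**2*(-13))*(-1/4) = ((-1/9 - 3)**2*(-13))*(-1/4) = ((-28/9)**2*(-13))*(-1/4) = ((784/81)*(-13))*(-1/4) = -10192/81*(-1/4) = 2548/81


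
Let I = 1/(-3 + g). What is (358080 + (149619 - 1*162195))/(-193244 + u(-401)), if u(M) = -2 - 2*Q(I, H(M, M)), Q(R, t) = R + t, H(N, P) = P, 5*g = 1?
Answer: -2418528/1347103 ≈ -1.7954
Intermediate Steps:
g = ⅕ (g = (⅕)*1 = ⅕ ≈ 0.20000)
I = -5/14 (I = 1/(-3 + ⅕) = 1/(-14/5) = -5/14 ≈ -0.35714)
u(M) = -9/7 - 2*M (u(M) = -2 - 2*(-5/14 + M) = -2 + (5/7 - 2*M) = -9/7 - 2*M)
(358080 + (149619 - 1*162195))/(-193244 + u(-401)) = (358080 + (149619 - 1*162195))/(-193244 + (-9/7 - 2*(-401))) = (358080 + (149619 - 162195))/(-193244 + (-9/7 + 802)) = (358080 - 12576)/(-193244 + 5605/7) = 345504/(-1347103/7) = 345504*(-7/1347103) = -2418528/1347103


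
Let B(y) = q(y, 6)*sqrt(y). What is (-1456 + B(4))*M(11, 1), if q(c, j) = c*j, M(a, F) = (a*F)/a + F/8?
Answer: -1584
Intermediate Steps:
M(a, F) = 9*F/8 (M(a, F) = (F*a)/a + F*(1/8) = F + F/8 = 9*F/8)
B(y) = 6*y**(3/2) (B(y) = (y*6)*sqrt(y) = (6*y)*sqrt(y) = 6*y**(3/2))
(-1456 + B(4))*M(11, 1) = (-1456 + 6*4**(3/2))*((9/8)*1) = (-1456 + 6*8)*(9/8) = (-1456 + 48)*(9/8) = -1408*9/8 = -1584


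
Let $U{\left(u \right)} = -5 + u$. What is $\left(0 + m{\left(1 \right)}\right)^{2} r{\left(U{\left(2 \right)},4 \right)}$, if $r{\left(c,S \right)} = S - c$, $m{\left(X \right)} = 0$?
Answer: $0$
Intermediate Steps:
$\left(0 + m{\left(1 \right)}\right)^{2} r{\left(U{\left(2 \right)},4 \right)} = \left(0 + 0\right)^{2} \left(4 - \left(-5 + 2\right)\right) = 0^{2} \left(4 - -3\right) = 0 \left(4 + 3\right) = 0 \cdot 7 = 0$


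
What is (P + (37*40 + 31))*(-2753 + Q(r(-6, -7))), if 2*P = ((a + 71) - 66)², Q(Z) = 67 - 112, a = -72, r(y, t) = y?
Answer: -10507889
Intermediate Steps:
Q(Z) = -45
P = 4489/2 (P = ((-72 + 71) - 66)²/2 = (-1 - 66)²/2 = (½)*(-67)² = (½)*4489 = 4489/2 ≈ 2244.5)
(P + (37*40 + 31))*(-2753 + Q(r(-6, -7))) = (4489/2 + (37*40 + 31))*(-2753 - 45) = (4489/2 + (1480 + 31))*(-2798) = (4489/2 + 1511)*(-2798) = (7511/2)*(-2798) = -10507889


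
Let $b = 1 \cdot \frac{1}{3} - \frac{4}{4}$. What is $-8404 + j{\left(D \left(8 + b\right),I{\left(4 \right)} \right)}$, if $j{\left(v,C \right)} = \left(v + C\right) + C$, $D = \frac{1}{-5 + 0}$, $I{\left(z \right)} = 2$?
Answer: $- \frac{126022}{15} \approx -8401.5$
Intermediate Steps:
$b = - \frac{2}{3}$ ($b = 1 \cdot \frac{1}{3} - 1 = \frac{1}{3} - 1 = - \frac{2}{3} \approx -0.66667$)
$D = - \frac{1}{5}$ ($D = \frac{1}{-5} = - \frac{1}{5} \approx -0.2$)
$j{\left(v,C \right)} = v + 2 C$ ($j{\left(v,C \right)} = \left(C + v\right) + C = v + 2 C$)
$-8404 + j{\left(D \left(8 + b\right),I{\left(4 \right)} \right)} = -8404 + \left(- \frac{8 - \frac{2}{3}}{5} + 2 \cdot 2\right) = -8404 + \left(\left(- \frac{1}{5}\right) \frac{22}{3} + 4\right) = -8404 + \left(- \frac{22}{15} + 4\right) = -8404 + \frac{38}{15} = - \frac{126022}{15}$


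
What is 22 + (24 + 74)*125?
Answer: 12272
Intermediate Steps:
22 + (24 + 74)*125 = 22 + 98*125 = 22 + 12250 = 12272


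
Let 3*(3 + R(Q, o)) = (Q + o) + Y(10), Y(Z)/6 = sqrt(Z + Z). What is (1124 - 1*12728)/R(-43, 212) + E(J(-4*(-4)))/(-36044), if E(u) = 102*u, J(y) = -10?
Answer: -627302559/2802421 + 26109*sqrt(5)/1555 ≈ -186.30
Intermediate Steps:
Y(Z) = 6*sqrt(2)*sqrt(Z) (Y(Z) = 6*sqrt(Z + Z) = 6*sqrt(2*Z) = 6*(sqrt(2)*sqrt(Z)) = 6*sqrt(2)*sqrt(Z))
R(Q, o) = -3 + 4*sqrt(5) + Q/3 + o/3 (R(Q, o) = -3 + ((Q + o) + 6*sqrt(2)*sqrt(10))/3 = -3 + ((Q + o) + 12*sqrt(5))/3 = -3 + (Q + o + 12*sqrt(5))/3 = -3 + (4*sqrt(5) + Q/3 + o/3) = -3 + 4*sqrt(5) + Q/3 + o/3)
(1124 - 1*12728)/R(-43, 212) + E(J(-4*(-4)))/(-36044) = (1124 - 1*12728)/(-3 + 4*sqrt(5) + (1/3)*(-43) + (1/3)*212) + (102*(-10))/(-36044) = (1124 - 12728)/(-3 + 4*sqrt(5) - 43/3 + 212/3) - 1020*(-1/36044) = -11604/(160/3 + 4*sqrt(5)) + 255/9011 = 255/9011 - 11604/(160/3 + 4*sqrt(5))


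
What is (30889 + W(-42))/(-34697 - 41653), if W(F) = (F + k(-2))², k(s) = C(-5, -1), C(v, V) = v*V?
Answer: -16129/38175 ≈ -0.42250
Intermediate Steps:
C(v, V) = V*v
k(s) = 5 (k(s) = -1*(-5) = 5)
W(F) = (5 + F)² (W(F) = (F + 5)² = (5 + F)²)
(30889 + W(-42))/(-34697 - 41653) = (30889 + (5 - 42)²)/(-34697 - 41653) = (30889 + (-37)²)/(-76350) = (30889 + 1369)*(-1/76350) = 32258*(-1/76350) = -16129/38175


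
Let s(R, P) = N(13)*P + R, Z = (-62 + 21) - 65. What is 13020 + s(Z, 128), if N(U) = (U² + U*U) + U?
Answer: 57842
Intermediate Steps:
Z = -106 (Z = -41 - 65 = -106)
N(U) = U + 2*U² (N(U) = (U² + U²) + U = 2*U² + U = U + 2*U²)
s(R, P) = R + 351*P (s(R, P) = (13*(1 + 2*13))*P + R = (13*(1 + 26))*P + R = (13*27)*P + R = 351*P + R = R + 351*P)
13020 + s(Z, 128) = 13020 + (-106 + 351*128) = 13020 + (-106 + 44928) = 13020 + 44822 = 57842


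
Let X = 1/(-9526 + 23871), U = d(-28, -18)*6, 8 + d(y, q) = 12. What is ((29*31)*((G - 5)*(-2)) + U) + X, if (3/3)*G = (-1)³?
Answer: 155098141/14345 ≈ 10812.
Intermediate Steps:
G = -1 (G = (-1)³ = -1)
d(y, q) = 4 (d(y, q) = -8 + 12 = 4)
U = 24 (U = 4*6 = 24)
X = 1/14345 ≈ 6.9711e-5
((29*31)*((G - 5)*(-2)) + U) + X = ((29*31)*((-1 - 5)*(-2)) + 24) + 1/14345 = (899*(-6*(-2)) + 24) + 1/14345 = (899*12 + 24) + 1/14345 = (10788 + 24) + 1/14345 = 10812 + 1/14345 = 155098141/14345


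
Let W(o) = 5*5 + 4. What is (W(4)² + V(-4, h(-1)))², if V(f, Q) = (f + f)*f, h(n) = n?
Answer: 762129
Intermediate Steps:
W(o) = 29 (W(o) = 25 + 4 = 29)
V(f, Q) = 2*f² (V(f, Q) = (2*f)*f = 2*f²)
(W(4)² + V(-4, h(-1)))² = (29² + 2*(-4)²)² = (841 + 2*16)² = (841 + 32)² = 873² = 762129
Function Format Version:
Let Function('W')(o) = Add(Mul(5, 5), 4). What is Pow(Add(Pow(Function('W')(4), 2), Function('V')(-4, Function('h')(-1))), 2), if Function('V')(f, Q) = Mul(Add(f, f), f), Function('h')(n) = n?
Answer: 762129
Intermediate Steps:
Function('W')(o) = 29 (Function('W')(o) = Add(25, 4) = 29)
Function('V')(f, Q) = Mul(2, Pow(f, 2)) (Function('V')(f, Q) = Mul(Mul(2, f), f) = Mul(2, Pow(f, 2)))
Pow(Add(Pow(Function('W')(4), 2), Function('V')(-4, Function('h')(-1))), 2) = Pow(Add(Pow(29, 2), Mul(2, Pow(-4, 2))), 2) = Pow(Add(841, Mul(2, 16)), 2) = Pow(Add(841, 32), 2) = Pow(873, 2) = 762129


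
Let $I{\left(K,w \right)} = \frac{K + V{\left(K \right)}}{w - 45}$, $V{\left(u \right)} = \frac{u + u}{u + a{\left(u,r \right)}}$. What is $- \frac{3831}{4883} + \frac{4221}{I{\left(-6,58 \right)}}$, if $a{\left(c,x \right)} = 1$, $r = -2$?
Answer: $- \frac{148865917}{9766} \approx -15243.0$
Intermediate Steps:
$V{\left(u \right)} = \frac{2 u}{1 + u}$ ($V{\left(u \right)} = \frac{u + u}{u + 1} = \frac{2 u}{1 + u}$)
$I{\left(K,w \right)} = \frac{K + \frac{2 K}{1 + K}}{-45 + w}$ ($I{\left(K,w \right)} = \frac{K + \frac{2 K}{1 + K}}{w - 45} = \frac{K + \frac{2 K}{1 + K}}{-45 + w}$)
$- \frac{3831}{4883} + \frac{4221}{I{\left(-6,58 \right)}} = - \frac{3831}{4883} + \frac{4221}{\left(-6\right) \frac{1}{1 - 6} \frac{1}{-45 + 58} \left(3 - 6\right)} = \left(-3831\right) \frac{1}{4883} + \frac{4221}{\left(-6\right) \frac{1}{-5} \cdot \frac{1}{13} \left(-3\right)} = - \frac{3831}{4883} + \frac{4221}{\left(-6\right) \left(- \frac{1}{5}\right) \frac{1}{13} \left(-3\right)} = - \frac{3831}{4883} + \frac{4221}{- \frac{18}{65}} = - \frac{3831}{4883} + 4221 \left(- \frac{65}{18}\right) = - \frac{3831}{4883} - \frac{30485}{2} = - \frac{148865917}{9766}$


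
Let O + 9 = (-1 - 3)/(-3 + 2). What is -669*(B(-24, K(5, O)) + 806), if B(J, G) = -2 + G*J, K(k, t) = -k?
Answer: -618156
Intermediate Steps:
O = -5 (O = -9 + (-1 - 3)/(-3 + 2) = -9 - 4/(-1) = -9 - 4*(-1) = -9 + 4 = -5)
-669*(B(-24, K(5, O)) + 806) = -669*((-2 - 1*5*(-24)) + 806) = -669*((-2 - 5*(-24)) + 806) = -669*((-2 + 120) + 806) = -669*(118 + 806) = -669*924 = -618156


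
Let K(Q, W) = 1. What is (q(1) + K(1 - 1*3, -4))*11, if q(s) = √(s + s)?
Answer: 11 + 11*√2 ≈ 26.556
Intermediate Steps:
q(s) = √2*√s (q(s) = √(2*s) = √2*√s)
(q(1) + K(1 - 1*3, -4))*11 = (√2*√1 + 1)*11 = (√2*1 + 1)*11 = (√2 + 1)*11 = (1 + √2)*11 = 11 + 11*√2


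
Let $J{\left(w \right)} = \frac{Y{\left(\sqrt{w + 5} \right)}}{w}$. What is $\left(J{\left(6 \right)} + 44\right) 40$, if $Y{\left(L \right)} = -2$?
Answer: $\frac{5240}{3} \approx 1746.7$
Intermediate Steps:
$J{\left(w \right)} = - \frac{2}{w}$
$\left(J{\left(6 \right)} + 44\right) 40 = \left(- \frac{2}{6} + 44\right) 40 = \left(\left(-2\right) \frac{1}{6} + 44\right) 40 = \left(- \frac{1}{3} + 44\right) 40 = \frac{131}{3} \cdot 40 = \frac{5240}{3}$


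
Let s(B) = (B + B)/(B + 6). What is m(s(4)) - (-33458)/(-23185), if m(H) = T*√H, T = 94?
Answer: -33458/23185 + 188*√5/5 ≈ 82.633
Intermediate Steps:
s(B) = 2*B/(6 + B) (s(B) = (2*B)/(6 + B) = 2*B/(6 + B))
m(H) = 94*√H
m(s(4)) - (-33458)/(-23185) = 94*√(2*4/(6 + 4)) - (-33458)/(-23185) = 94*√(2*4/10) - (-33458)*(-1)/23185 = 94*√(2*4*(⅒)) - 1*33458/23185 = 94*√(⅘) - 33458/23185 = 94*(2*√5/5) - 33458/23185 = 188*√5/5 - 33458/23185 = -33458/23185 + 188*√5/5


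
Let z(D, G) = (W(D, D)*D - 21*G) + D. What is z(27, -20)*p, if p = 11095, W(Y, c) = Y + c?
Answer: 21135975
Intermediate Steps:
z(D, G) = D - 21*G + 2*D² (z(D, G) = ((D + D)*D - 21*G) + D = ((2*D)*D - 21*G) + D = (2*D² - 21*G) + D = (-21*G + 2*D²) + D = D - 21*G + 2*D²)
z(27, -20)*p = (27 - 21*(-20) + 2*27²)*11095 = (27 + 420 + 2*729)*11095 = (27 + 420 + 1458)*11095 = 1905*11095 = 21135975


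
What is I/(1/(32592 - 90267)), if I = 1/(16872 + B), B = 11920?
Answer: -57675/28792 ≈ -2.0032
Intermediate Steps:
I = 1/28792 (I = 1/(16872 + 11920) = 1/28792 ≈ 3.4732e-5)
I/(1/(32592 - 90267)) = 1/(28792*(1/(32592 - 90267))) = 1/(28792*(1/(-57675))) = 1/(28792*(-1/57675)) = (1/28792)*(-57675) = -57675/28792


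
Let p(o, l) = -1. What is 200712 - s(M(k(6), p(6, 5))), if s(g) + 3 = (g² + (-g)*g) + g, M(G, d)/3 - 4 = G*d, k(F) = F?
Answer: 200721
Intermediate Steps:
M(G, d) = 12 + 3*G*d (M(G, d) = 12 + 3*(G*d) = 12 + 3*G*d)
s(g) = -3 + g (s(g) = -3 + ((g² + (-g)*g) + g) = -3 + ((g² - g²) + g) = -3 + (0 + g) = -3 + g)
200712 - s(M(k(6), p(6, 5))) = 200712 - (-3 + (12 + 3*6*(-1))) = 200712 - (-3 + (12 - 18)) = 200712 - (-3 - 6) = 200712 - 1*(-9) = 200712 + 9 = 200721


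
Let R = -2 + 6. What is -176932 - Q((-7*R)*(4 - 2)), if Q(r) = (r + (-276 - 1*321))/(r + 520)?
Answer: -82095795/464 ≈ -1.7693e+5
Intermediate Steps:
R = 4
Q(r) = (-597 + r)/(520 + r) (Q(r) = (r + (-276 - 321))/(520 + r) = (r - 597)/(520 + r) = (-597 + r)/(520 + r))
-176932 - Q((-7*R)*(4 - 2)) = -176932 - (-597 + (-7*4)*(4 - 2))/(520 + (-7*4)*(4 - 2)) = -176932 - (-597 - 28*2)/(520 - 28*2) = -176932 - (-597 - 56)/(520 - 56) = -176932 - (-653)/464 = -176932 - 1*(-653/464) = -176932 + 653/464 = -82095795/464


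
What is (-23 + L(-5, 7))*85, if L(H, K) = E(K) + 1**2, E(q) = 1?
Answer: -1785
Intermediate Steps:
L(H, K) = 2 (L(H, K) = 1 + 1**2 = 1 + 1 = 2)
(-23 + L(-5, 7))*85 = (-23 + 2)*85 = -21*85 = -1785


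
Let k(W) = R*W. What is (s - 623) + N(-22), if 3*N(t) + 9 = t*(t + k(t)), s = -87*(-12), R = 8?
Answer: 1870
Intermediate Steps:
s = 1044
k(W) = 8*W
N(t) = -3 + 3*t**2 (N(t) = -3 + (t*(t + 8*t))/3 = -3 + (t*(9*t))/3 = -3 + (9*t**2)/3 = -3 + 3*t**2)
(s - 623) + N(-22) = (1044 - 623) + (-3 + 3*(-22)**2) = 421 + (-3 + 3*484) = 421 + (-3 + 1452) = 421 + 1449 = 1870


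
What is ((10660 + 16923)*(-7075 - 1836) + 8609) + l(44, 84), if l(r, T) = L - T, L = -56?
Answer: -245783644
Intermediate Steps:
l(r, T) = -56 - T
((10660 + 16923)*(-7075 - 1836) + 8609) + l(44, 84) = ((10660 + 16923)*(-7075 - 1836) + 8609) + (-56 - 1*84) = (27583*(-8911) + 8609) + (-56 - 84) = (-245792113 + 8609) - 140 = -245783504 - 140 = -245783644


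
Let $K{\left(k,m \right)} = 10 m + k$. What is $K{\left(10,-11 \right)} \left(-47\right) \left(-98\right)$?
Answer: $-460600$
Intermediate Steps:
$K{\left(k,m \right)} = k + 10 m$
$K{\left(10,-11 \right)} \left(-47\right) \left(-98\right) = \left(10 + 10 \left(-11\right)\right) \left(-47\right) \left(-98\right) = \left(10 - 110\right) \left(-47\right) \left(-98\right) = \left(-100\right) \left(-47\right) \left(-98\right) = 4700 \left(-98\right) = -460600$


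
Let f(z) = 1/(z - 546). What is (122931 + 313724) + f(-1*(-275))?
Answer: 118333504/271 ≈ 4.3666e+5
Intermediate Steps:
f(z) = 1/(-546 + z)
(122931 + 313724) + f(-1*(-275)) = (122931 + 313724) + 1/(-546 - 1*(-275)) = 436655 + 1/(-546 + 275) = 436655 + 1/(-271) = 436655 - 1/271 = 118333504/271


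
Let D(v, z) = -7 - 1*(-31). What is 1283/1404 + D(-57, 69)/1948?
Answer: 633245/683748 ≈ 0.92614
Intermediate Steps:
D(v, z) = 24 (D(v, z) = -7 + 31 = 24)
1283/1404 + D(-57, 69)/1948 = 1283/1404 + 24/1948 = 1283*(1/1404) + 24*(1/1948) = 1283/1404 + 6/487 = 633245/683748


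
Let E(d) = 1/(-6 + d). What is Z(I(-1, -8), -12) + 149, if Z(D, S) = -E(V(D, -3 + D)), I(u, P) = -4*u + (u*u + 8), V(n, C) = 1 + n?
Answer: 1191/8 ≈ 148.88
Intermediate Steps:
I(u, P) = 8 + u**2 - 4*u (I(u, P) = -4*u + (u**2 + 8) = -4*u + (8 + u**2) = 8 + u**2 - 4*u)
Z(D, S) = -1/(-5 + D) (Z(D, S) = -1/(-6 + (1 + D)) = -1/(-5 + D))
Z(I(-1, -8), -12) + 149 = -1/(-5 + (8 + (-1)**2 - 4*(-1))) + 149 = -1/(-5 + (8 + 1 + 4)) + 149 = -1/(-5 + 13) + 149 = -1/8 + 149 = 1191/8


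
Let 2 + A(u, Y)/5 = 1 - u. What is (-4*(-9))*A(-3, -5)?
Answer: 360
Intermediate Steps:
A(u, Y) = -5 - 5*u (A(u, Y) = -10 + 5*(1 - u) = -10 + (5 - 5*u) = -5 - 5*u)
(-4*(-9))*A(-3, -5) = (-4*(-9))*(-5 - 5*(-3)) = 36*(-5 + 15) = 36*10 = 360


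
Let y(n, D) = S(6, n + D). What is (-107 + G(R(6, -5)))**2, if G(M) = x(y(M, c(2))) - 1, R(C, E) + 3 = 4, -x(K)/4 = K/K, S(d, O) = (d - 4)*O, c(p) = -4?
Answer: 12544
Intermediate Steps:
S(d, O) = O*(-4 + d) (S(d, O) = (-4 + d)*O = O*(-4 + d))
y(n, D) = 2*D + 2*n (y(n, D) = (n + D)*(-4 + 6) = (D + n)*2 = 2*D + 2*n)
x(K) = -4 (x(K) = -4*K/K = -4*1 = -4)
R(C, E) = 1 (R(C, E) = -3 + 4 = 1)
G(M) = -5 (G(M) = -4 - 1 = -5)
(-107 + G(R(6, -5)))**2 = (-107 - 5)**2 = (-112)**2 = 12544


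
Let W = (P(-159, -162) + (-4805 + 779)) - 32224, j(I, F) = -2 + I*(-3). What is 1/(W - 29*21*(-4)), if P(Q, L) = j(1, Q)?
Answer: -1/33819 ≈ -2.9569e-5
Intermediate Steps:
j(I, F) = -2 - 3*I
P(Q, L) = -5 (P(Q, L) = -2 - 3*1 = -2 - 3 = -5)
W = -36255 (W = (-5 + (-4805 + 779)) - 32224 = (-5 - 4026) - 32224 = -4031 - 32224 = -36255)
1/(W - 29*21*(-4)) = 1/(-36255 - 29*21*(-4)) = 1/(-36255 - 609*(-4)) = 1/(-36255 + 2436) = 1/(-33819) = -1/33819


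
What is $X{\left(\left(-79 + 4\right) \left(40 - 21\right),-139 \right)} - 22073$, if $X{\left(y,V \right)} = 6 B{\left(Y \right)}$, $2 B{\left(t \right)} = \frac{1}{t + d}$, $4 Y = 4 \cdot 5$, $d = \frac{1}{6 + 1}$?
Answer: $- \frac{264869}{12} \approx -22072.0$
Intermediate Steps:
$d = \frac{1}{7} \approx 0.14286$
$Y = 5$ ($Y = \frac{4 \cdot 5}{4} = \frac{1}{4} \cdot 20 = 5$)
$B{\left(t \right)} = \frac{1}{2 \left(\frac{1}{7} + t\right)}$ ($B{\left(t \right)} = \frac{1}{2 \left(t + \frac{1}{7}\right)} = \frac{1}{2 \left(\frac{1}{7} + t\right)}$)
$X{\left(y,V \right)} = \frac{7}{12}$ ($X{\left(y,V \right)} = 6 \frac{7}{2 \left(1 + 7 \cdot 5\right)} = 6 \frac{7}{2 \left(1 + 35\right)} = 6 \frac{7}{2 \cdot 36} = 6 \cdot \frac{7}{2} \cdot \frac{1}{36} = 6 \cdot \frac{7}{72} = \frac{7}{12}$)
$X{\left(\left(-79 + 4\right) \left(40 - 21\right),-139 \right)} - 22073 = \frac{7}{12} - 22073 = - \frac{264869}{12}$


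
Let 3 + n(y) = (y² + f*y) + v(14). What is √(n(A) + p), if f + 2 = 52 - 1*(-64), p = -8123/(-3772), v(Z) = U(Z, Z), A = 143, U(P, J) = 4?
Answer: √130734376981/1886 ≈ 191.71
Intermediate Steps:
v(Z) = 4
p = 8123/3772 (p = -8123*(-1/3772) = 8123/3772 ≈ 2.1535)
f = 114 (f = -2 + (52 - 1*(-64)) = -2 + (52 + 64) = -2 + 116 = 114)
n(y) = 1 + y² + 114*y (n(y) = -3 + ((y² + 114*y) + 4) = -3 + (4 + y² + 114*y) = 1 + y² + 114*y)
√(n(A) + p) = √((1 + 143² + 114*143) + 8123/3772) = √((1 + 20449 + 16302) + 8123/3772) = √(36752 + 8123/3772) = √(138636667/3772) = √130734376981/1886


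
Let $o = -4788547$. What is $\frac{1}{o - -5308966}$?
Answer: $\frac{1}{520419} \approx 1.9215 \cdot 10^{-6}$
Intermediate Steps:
$\frac{1}{o - -5308966} = \frac{1}{-4788547 - -5308966} = \frac{1}{-4788547 + 5308966} = \frac{1}{520419}$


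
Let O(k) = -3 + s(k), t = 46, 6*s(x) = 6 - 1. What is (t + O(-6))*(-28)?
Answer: -3682/3 ≈ -1227.3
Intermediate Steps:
s(x) = ⅚ (s(x) = (6 - 1)/6 = (⅙)*5 = ⅚)
O(k) = -13/6 (O(k) = -3 + ⅚ = -13/6)
(t + O(-6))*(-28) = (46 - 13/6)*(-28) = (263/6)*(-28) = -3682/3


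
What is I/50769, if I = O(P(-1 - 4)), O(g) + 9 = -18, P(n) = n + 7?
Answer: -3/5641 ≈ -0.00053182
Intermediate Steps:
P(n) = 7 + n
O(g) = -27 (O(g) = -9 - 18 = -27)
I = -27
I/50769 = -27/50769 = -27*1/50769 = -3/5641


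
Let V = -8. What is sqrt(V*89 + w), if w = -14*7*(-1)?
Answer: I*sqrt(614) ≈ 24.779*I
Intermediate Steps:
w = 98 (w = -98*(-1) = 98)
sqrt(V*89 + w) = sqrt(-8*89 + 98) = sqrt(-712 + 98) = sqrt(-614) = I*sqrt(614)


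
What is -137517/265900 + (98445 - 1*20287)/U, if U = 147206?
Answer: 269442349/19571037700 ≈ 0.013767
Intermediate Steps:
-137517/265900 + (98445 - 1*20287)/U = -137517/265900 + (98445 - 1*20287)/147206 = -137517*1/265900 + (98445 - 20287)*(1/147206) = -137517/265900 + 78158*(1/147206) = -137517/265900 + 39079/73603 = 269442349/19571037700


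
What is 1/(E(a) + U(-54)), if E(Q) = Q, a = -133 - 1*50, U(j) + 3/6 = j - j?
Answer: -2/367 ≈ -0.0054496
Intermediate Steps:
U(j) = -½ (U(j) = -½ + (j - j) = -½ + 0 = -½)
a = -183 (a = -133 - 50 = -183)
1/(E(a) + U(-54)) = 1/(-183 - ½) = 1/(-367/2) = -2/367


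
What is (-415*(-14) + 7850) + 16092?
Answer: 29752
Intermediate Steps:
(-415*(-14) + 7850) + 16092 = (5810 + 7850) + 16092 = 13660 + 16092 = 29752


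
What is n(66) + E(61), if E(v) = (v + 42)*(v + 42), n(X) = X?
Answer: 10675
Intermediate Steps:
E(v) = (42 + v)² (E(v) = (42 + v)*(42 + v) = (42 + v)²)
n(66) + E(61) = 66 + (42 + 61)² = 66 + 103² = 66 + 10609 = 10675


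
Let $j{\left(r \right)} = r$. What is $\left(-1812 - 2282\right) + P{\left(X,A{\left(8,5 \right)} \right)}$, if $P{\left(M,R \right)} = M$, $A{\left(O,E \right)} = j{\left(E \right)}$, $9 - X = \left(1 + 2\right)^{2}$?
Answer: $-4094$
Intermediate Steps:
$X = 0$ ($X = 9 - \left(1 + 2\right)^{2} = 9 - 3^{2} = 9 - 9 = 0$)
$A{\left(O,E \right)} = E$
$\left(-1812 - 2282\right) + P{\left(X,A{\left(8,5 \right)} \right)} = \left(-1812 - 2282\right) + 0 = -4094 + 0 = -4094$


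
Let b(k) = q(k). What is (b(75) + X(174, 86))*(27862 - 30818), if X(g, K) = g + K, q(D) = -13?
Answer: -730132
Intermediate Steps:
b(k) = -13
X(g, K) = K + g
(b(75) + X(174, 86))*(27862 - 30818) = (-13 + (86 + 174))*(27862 - 30818) = (-13 + 260)*(-2956) = 247*(-2956) = -730132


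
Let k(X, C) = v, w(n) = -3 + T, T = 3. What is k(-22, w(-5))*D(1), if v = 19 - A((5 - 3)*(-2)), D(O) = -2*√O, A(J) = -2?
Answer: -42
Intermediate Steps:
w(n) = 0 (w(n) = -3 + 3 = 0)
v = 21 (v = 19 - 1*(-2) = 19 + 2 = 21)
k(X, C) = 21
k(-22, w(-5))*D(1) = 21*(-2*√1) = 21*(-2*1) = 21*(-2) = -42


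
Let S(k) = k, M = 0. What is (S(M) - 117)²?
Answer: 13689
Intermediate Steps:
(S(M) - 117)² = (0 - 117)² = (-117)² = 13689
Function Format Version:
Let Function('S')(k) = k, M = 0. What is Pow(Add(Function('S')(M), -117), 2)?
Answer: 13689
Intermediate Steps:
Pow(Add(Function('S')(M), -117), 2) = Pow(Add(0, -117), 2) = Pow(-117, 2) = 13689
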